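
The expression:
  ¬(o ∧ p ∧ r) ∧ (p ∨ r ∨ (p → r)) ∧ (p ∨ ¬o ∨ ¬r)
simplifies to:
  ¬o ∨ ¬r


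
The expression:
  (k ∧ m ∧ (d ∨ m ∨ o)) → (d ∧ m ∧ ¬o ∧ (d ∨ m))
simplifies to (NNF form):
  (d ∧ ¬o) ∨ ¬k ∨ ¬m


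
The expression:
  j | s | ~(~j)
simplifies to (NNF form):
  j | s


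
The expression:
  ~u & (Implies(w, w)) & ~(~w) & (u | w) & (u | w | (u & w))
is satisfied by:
  {w: True, u: False}


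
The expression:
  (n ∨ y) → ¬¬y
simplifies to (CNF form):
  y ∨ ¬n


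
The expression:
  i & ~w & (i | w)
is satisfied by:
  {i: True, w: False}


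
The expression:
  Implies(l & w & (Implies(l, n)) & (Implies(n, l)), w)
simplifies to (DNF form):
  True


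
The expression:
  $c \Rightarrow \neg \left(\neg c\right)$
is always true.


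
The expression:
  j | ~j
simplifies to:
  True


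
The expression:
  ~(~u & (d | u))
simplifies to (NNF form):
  u | ~d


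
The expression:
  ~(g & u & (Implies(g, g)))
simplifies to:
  ~g | ~u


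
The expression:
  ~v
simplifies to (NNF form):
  ~v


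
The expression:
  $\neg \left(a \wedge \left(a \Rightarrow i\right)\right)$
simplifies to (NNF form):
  $\neg a \vee \neg i$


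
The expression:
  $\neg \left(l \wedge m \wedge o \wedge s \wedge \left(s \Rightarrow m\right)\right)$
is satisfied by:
  {l: False, m: False, o: False, s: False}
  {s: True, l: False, m: False, o: False}
  {o: True, l: False, m: False, s: False}
  {s: True, o: True, l: False, m: False}
  {m: True, s: False, l: False, o: False}
  {s: True, m: True, l: False, o: False}
  {o: True, m: True, s: False, l: False}
  {s: True, o: True, m: True, l: False}
  {l: True, o: False, m: False, s: False}
  {s: True, l: True, o: False, m: False}
  {o: True, l: True, s: False, m: False}
  {s: True, o: True, l: True, m: False}
  {m: True, l: True, o: False, s: False}
  {s: True, m: True, l: True, o: False}
  {o: True, m: True, l: True, s: False}


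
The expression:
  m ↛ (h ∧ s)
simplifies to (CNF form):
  m ∧ (¬h ∨ ¬s)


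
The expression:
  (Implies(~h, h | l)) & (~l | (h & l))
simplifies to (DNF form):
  h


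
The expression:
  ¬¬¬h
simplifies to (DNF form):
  ¬h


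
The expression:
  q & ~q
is never true.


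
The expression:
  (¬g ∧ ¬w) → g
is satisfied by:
  {g: True, w: True}
  {g: True, w: False}
  {w: True, g: False}


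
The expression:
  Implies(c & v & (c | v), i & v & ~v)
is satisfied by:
  {v: False, c: False}
  {c: True, v: False}
  {v: True, c: False}


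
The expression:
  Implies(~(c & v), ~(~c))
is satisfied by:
  {c: True}


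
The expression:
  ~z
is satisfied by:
  {z: False}


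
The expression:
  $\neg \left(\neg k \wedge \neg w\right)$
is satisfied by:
  {k: True, w: True}
  {k: True, w: False}
  {w: True, k: False}


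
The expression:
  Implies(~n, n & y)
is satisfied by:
  {n: True}


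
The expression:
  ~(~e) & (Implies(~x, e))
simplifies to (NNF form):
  e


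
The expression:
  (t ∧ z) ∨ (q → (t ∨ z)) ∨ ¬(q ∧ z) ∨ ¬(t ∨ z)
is always true.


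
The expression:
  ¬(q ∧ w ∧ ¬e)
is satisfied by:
  {e: True, w: False, q: False}
  {w: False, q: False, e: False}
  {q: True, e: True, w: False}
  {q: True, w: False, e: False}
  {e: True, w: True, q: False}
  {w: True, e: False, q: False}
  {q: True, w: True, e: True}


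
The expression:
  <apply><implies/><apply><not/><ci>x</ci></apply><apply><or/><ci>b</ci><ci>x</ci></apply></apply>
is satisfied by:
  {b: True, x: True}
  {b: True, x: False}
  {x: True, b: False}


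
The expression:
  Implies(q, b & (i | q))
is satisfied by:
  {b: True, q: False}
  {q: False, b: False}
  {q: True, b: True}


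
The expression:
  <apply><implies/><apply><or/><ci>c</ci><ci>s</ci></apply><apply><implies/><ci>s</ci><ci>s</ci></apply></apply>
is always true.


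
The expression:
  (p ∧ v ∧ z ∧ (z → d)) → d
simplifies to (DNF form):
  True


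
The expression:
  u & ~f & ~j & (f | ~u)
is never true.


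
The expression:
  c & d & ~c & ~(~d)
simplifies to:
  False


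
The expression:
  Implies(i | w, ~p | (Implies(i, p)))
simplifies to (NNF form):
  True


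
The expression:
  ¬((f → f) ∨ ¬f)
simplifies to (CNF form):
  False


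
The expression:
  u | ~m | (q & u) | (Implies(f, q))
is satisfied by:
  {q: True, u: True, m: False, f: False}
  {q: True, m: False, u: False, f: False}
  {u: True, q: False, m: False, f: False}
  {q: False, m: False, u: False, f: False}
  {f: True, q: True, u: True, m: False}
  {f: True, q: True, m: False, u: False}
  {f: True, u: True, q: False, m: False}
  {f: True, q: False, m: False, u: False}
  {q: True, m: True, u: True, f: False}
  {q: True, m: True, f: False, u: False}
  {m: True, u: True, f: False, q: False}
  {m: True, f: False, u: False, q: False}
  {q: True, m: True, f: True, u: True}
  {q: True, m: True, f: True, u: False}
  {m: True, f: True, u: True, q: False}


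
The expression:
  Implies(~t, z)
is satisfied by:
  {t: True, z: True}
  {t: True, z: False}
  {z: True, t: False}


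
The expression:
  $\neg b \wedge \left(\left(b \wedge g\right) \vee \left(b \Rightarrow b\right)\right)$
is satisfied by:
  {b: False}


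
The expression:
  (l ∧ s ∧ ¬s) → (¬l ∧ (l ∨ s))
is always true.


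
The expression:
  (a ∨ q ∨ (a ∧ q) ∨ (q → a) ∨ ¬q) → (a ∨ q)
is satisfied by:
  {a: True, q: True}
  {a: True, q: False}
  {q: True, a: False}


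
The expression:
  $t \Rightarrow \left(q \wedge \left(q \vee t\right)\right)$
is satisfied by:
  {q: True, t: False}
  {t: False, q: False}
  {t: True, q: True}


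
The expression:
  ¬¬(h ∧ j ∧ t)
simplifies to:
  h ∧ j ∧ t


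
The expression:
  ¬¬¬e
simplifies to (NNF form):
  ¬e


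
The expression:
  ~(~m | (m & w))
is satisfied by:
  {m: True, w: False}


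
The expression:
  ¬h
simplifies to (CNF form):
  ¬h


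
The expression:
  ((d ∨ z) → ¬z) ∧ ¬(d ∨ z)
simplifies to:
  ¬d ∧ ¬z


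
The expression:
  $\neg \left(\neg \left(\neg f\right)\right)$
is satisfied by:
  {f: False}


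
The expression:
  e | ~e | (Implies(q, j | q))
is always true.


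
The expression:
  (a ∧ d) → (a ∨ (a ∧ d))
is always true.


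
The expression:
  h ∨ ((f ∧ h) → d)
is always true.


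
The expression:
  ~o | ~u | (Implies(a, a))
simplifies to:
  True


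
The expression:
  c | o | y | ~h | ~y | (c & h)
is always true.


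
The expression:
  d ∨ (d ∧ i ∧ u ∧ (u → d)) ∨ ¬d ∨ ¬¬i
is always true.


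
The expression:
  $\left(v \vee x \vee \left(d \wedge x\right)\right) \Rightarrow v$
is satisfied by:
  {v: True, x: False}
  {x: False, v: False}
  {x: True, v: True}


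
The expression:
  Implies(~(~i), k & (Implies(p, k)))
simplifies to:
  k | ~i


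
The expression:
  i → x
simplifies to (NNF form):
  x ∨ ¬i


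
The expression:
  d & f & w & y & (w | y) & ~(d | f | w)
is never true.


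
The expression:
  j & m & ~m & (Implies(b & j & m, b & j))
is never true.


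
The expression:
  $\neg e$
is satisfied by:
  {e: False}


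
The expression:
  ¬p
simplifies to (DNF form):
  ¬p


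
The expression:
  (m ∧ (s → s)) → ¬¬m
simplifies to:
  True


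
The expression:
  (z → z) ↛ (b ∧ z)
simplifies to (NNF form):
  ¬b ∨ ¬z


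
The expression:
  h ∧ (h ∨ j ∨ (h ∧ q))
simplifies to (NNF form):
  h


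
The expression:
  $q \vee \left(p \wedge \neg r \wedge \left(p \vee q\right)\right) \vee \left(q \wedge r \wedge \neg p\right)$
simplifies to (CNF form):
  $\left(p \vee q\right) \wedge \left(q \vee \neg r\right)$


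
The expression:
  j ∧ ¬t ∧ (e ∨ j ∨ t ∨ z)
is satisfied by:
  {j: True, t: False}


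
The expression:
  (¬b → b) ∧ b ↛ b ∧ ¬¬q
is never true.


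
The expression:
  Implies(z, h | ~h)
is always true.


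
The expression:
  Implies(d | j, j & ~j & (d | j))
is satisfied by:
  {d: False, j: False}


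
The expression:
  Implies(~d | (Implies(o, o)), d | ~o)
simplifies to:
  d | ~o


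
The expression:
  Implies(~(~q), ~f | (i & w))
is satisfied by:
  {i: True, w: True, q: False, f: False}
  {i: True, w: False, q: False, f: False}
  {w: True, i: False, q: False, f: False}
  {i: False, w: False, q: False, f: False}
  {f: True, i: True, w: True, q: False}
  {f: True, i: True, w: False, q: False}
  {f: True, w: True, i: False, q: False}
  {f: True, w: False, i: False, q: False}
  {i: True, q: True, w: True, f: False}
  {i: True, q: True, w: False, f: False}
  {q: True, w: True, i: False, f: False}
  {q: True, i: False, w: False, f: False}
  {f: True, i: True, q: True, w: True}


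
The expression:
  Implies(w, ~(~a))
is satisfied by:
  {a: True, w: False}
  {w: False, a: False}
  {w: True, a: True}


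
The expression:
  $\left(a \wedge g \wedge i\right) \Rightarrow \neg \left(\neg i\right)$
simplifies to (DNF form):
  $\text{True}$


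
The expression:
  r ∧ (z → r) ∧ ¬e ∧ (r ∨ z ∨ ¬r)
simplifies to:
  r ∧ ¬e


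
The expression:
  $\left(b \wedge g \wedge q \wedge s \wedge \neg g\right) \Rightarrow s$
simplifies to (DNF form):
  $\text{True}$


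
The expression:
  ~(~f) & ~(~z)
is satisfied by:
  {z: True, f: True}


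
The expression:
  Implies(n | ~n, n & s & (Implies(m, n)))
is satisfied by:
  {s: True, n: True}


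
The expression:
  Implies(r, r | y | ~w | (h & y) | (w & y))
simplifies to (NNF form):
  True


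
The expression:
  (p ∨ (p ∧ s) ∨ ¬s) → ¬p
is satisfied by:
  {p: False}


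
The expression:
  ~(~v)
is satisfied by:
  {v: True}


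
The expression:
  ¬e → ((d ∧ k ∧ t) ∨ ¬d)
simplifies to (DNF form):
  e ∨ (k ∧ t) ∨ ¬d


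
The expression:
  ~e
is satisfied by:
  {e: False}


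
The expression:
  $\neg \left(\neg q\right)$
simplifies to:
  $q$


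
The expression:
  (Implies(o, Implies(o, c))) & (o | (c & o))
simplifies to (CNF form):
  c & o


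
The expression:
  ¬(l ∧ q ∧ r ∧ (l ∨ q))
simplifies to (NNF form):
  ¬l ∨ ¬q ∨ ¬r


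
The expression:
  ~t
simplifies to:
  ~t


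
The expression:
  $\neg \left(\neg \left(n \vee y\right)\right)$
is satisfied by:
  {n: True, y: True}
  {n: True, y: False}
  {y: True, n: False}


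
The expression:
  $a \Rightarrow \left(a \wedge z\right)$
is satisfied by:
  {z: True, a: False}
  {a: False, z: False}
  {a: True, z: True}


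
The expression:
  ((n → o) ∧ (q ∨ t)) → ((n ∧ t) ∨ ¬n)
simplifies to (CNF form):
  t ∨ ¬n ∨ ¬o ∨ ¬q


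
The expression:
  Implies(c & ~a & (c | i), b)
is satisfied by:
  {a: True, b: True, c: False}
  {a: True, c: False, b: False}
  {b: True, c: False, a: False}
  {b: False, c: False, a: False}
  {a: True, b: True, c: True}
  {a: True, c: True, b: False}
  {b: True, c: True, a: False}


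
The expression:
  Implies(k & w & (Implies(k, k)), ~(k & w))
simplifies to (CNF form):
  ~k | ~w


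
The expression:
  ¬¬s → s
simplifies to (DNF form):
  True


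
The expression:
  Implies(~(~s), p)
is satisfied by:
  {p: True, s: False}
  {s: False, p: False}
  {s: True, p: True}


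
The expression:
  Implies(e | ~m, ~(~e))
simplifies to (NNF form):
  e | m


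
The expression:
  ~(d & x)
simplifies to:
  ~d | ~x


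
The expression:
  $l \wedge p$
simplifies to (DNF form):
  $l \wedge p$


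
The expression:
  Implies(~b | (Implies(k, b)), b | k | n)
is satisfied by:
  {n: True, b: True, k: True}
  {n: True, b: True, k: False}
  {n: True, k: True, b: False}
  {n: True, k: False, b: False}
  {b: True, k: True, n: False}
  {b: True, k: False, n: False}
  {k: True, b: False, n: False}


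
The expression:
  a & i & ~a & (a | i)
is never true.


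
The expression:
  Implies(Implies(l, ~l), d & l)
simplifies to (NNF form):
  l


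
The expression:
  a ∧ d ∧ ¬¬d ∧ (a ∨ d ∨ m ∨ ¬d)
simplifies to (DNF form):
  a ∧ d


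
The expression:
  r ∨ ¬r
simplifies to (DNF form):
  True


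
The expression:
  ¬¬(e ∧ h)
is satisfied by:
  {h: True, e: True}


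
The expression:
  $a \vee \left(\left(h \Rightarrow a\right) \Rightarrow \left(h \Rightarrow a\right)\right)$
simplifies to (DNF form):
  $\text{True}$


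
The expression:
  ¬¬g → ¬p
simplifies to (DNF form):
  ¬g ∨ ¬p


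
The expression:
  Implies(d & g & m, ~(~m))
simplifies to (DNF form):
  True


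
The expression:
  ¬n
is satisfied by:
  {n: False}


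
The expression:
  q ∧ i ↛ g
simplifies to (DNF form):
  i ∧ q ∧ ¬g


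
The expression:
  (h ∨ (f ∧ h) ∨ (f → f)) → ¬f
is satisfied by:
  {f: False}


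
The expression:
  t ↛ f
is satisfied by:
  {t: True, f: False}


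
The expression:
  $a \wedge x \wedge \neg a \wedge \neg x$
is never true.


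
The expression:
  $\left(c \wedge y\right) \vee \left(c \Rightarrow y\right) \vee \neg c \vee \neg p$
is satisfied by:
  {y: True, p: False, c: False}
  {p: False, c: False, y: False}
  {y: True, c: True, p: False}
  {c: True, p: False, y: False}
  {y: True, p: True, c: False}
  {p: True, y: False, c: False}
  {y: True, c: True, p: True}


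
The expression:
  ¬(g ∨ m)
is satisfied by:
  {g: False, m: False}


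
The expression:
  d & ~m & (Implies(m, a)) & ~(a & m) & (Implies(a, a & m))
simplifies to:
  d & ~a & ~m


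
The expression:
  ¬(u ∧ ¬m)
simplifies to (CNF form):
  m ∨ ¬u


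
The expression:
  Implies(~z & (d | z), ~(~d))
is always true.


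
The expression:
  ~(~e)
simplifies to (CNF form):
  e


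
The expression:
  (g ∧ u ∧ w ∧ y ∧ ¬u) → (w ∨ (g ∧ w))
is always true.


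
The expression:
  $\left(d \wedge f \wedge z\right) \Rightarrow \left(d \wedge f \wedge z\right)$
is always true.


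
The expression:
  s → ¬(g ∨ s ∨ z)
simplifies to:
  ¬s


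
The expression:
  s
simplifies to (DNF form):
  s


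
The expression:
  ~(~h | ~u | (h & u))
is never true.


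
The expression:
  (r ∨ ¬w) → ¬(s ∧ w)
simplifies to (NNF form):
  ¬r ∨ ¬s ∨ ¬w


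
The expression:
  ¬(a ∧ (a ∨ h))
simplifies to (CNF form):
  ¬a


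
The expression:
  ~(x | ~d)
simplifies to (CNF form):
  d & ~x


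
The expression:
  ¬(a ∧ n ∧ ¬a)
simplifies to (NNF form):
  True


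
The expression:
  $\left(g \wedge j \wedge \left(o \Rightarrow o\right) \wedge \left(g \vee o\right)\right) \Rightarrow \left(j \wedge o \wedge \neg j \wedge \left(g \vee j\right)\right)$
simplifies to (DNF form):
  $\neg g \vee \neg j$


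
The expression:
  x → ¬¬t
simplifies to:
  t ∨ ¬x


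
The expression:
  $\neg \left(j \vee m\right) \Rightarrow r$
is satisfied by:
  {r: True, m: True, j: True}
  {r: True, m: True, j: False}
  {r: True, j: True, m: False}
  {r: True, j: False, m: False}
  {m: True, j: True, r: False}
  {m: True, j: False, r: False}
  {j: True, m: False, r: False}


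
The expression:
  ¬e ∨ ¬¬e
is always true.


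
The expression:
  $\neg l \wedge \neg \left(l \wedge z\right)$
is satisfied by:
  {l: False}


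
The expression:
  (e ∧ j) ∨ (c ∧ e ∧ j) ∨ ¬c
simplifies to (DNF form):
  (e ∧ j) ∨ ¬c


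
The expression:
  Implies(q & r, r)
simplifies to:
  True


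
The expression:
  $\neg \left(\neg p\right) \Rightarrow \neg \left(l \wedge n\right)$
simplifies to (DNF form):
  $\neg l \vee \neg n \vee \neg p$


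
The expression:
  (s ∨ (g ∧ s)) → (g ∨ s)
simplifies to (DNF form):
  True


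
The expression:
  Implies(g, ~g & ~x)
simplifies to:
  ~g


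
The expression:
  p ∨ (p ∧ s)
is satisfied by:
  {p: True}


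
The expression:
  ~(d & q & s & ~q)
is always true.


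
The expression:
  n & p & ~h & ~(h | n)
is never true.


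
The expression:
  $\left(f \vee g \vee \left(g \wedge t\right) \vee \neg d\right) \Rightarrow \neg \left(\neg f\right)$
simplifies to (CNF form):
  $\left(d \vee f\right) \wedge \left(f \vee \neg g\right)$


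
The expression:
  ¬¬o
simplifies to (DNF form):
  o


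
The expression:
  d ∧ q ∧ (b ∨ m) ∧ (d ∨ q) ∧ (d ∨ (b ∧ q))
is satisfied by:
  {b: True, m: True, d: True, q: True}
  {b: True, d: True, q: True, m: False}
  {m: True, d: True, q: True, b: False}


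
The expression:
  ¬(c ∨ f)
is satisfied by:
  {f: False, c: False}


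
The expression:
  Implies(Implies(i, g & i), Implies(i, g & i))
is always true.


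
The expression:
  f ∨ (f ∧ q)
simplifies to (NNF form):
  f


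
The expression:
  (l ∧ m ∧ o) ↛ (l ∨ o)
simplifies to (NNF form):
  False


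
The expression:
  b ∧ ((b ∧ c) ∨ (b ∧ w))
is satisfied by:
  {c: True, w: True, b: True}
  {c: True, b: True, w: False}
  {w: True, b: True, c: False}


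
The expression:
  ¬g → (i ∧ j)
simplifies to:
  g ∨ (i ∧ j)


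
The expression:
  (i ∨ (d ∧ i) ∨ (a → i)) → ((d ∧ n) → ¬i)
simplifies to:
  ¬d ∨ ¬i ∨ ¬n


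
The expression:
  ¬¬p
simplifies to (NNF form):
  p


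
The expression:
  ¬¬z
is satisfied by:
  {z: True}


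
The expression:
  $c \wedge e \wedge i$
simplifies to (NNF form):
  $c \wedge e \wedge i$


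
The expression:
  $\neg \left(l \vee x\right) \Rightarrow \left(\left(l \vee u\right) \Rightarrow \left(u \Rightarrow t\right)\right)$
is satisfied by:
  {x: True, t: True, l: True, u: False}
  {x: True, t: True, u: False, l: False}
  {x: True, l: True, u: False, t: False}
  {x: True, u: False, l: False, t: False}
  {t: True, l: True, u: False, x: False}
  {t: True, u: False, l: False, x: False}
  {l: True, t: False, u: False, x: False}
  {t: False, u: False, l: False, x: False}
  {t: True, x: True, u: True, l: True}
  {t: True, x: True, u: True, l: False}
  {x: True, u: True, l: True, t: False}
  {x: True, u: True, t: False, l: False}
  {l: True, u: True, t: True, x: False}
  {u: True, t: True, x: False, l: False}
  {u: True, l: True, x: False, t: False}


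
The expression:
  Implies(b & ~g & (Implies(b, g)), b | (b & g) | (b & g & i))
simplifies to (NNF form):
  True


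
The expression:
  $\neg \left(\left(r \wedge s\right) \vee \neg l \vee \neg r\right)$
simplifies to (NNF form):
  $l \wedge r \wedge \neg s$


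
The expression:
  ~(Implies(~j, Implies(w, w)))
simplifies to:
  False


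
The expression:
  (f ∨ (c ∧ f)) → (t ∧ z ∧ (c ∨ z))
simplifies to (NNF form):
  (t ∧ z) ∨ ¬f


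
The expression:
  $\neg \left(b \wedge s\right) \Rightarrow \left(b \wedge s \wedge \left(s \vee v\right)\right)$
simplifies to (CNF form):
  $b \wedge s$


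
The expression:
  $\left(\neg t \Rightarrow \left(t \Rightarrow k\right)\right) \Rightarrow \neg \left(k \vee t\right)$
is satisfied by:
  {t: False, k: False}


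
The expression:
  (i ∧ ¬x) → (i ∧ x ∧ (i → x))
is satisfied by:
  {x: True, i: False}
  {i: False, x: False}
  {i: True, x: True}


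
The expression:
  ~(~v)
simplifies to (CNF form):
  v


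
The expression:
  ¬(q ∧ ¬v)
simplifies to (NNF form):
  v ∨ ¬q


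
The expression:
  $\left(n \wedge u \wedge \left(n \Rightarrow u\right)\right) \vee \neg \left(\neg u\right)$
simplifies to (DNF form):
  $u$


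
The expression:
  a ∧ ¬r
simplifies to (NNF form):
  a ∧ ¬r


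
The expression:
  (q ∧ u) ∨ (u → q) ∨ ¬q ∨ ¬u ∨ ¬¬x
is always true.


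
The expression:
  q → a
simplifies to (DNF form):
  a ∨ ¬q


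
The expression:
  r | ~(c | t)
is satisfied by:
  {r: True, c: False, t: False}
  {r: True, t: True, c: False}
  {r: True, c: True, t: False}
  {r: True, t: True, c: True}
  {t: False, c: False, r: False}


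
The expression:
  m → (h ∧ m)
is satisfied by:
  {h: True, m: False}
  {m: False, h: False}
  {m: True, h: True}


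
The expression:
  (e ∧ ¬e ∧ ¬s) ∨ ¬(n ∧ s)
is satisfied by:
  {s: False, n: False}
  {n: True, s: False}
  {s: True, n: False}


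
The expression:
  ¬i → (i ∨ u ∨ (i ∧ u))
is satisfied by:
  {i: True, u: True}
  {i: True, u: False}
  {u: True, i: False}


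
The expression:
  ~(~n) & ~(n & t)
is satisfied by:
  {n: True, t: False}


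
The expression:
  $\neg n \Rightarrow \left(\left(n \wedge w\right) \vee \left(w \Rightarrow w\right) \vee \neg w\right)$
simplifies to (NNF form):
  $\text{True}$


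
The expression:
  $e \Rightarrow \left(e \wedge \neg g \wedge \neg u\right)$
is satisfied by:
  {u: False, e: False, g: False}
  {g: True, u: False, e: False}
  {u: True, g: False, e: False}
  {g: True, u: True, e: False}
  {e: True, g: False, u: False}


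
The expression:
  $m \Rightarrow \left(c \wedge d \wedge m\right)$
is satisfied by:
  {d: True, c: True, m: False}
  {d: True, c: False, m: False}
  {c: True, d: False, m: False}
  {d: False, c: False, m: False}
  {d: True, m: True, c: True}


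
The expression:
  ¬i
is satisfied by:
  {i: False}


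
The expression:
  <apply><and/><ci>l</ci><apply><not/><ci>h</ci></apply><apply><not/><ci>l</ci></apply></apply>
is never true.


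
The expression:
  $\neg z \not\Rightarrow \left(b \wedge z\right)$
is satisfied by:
  {z: False}


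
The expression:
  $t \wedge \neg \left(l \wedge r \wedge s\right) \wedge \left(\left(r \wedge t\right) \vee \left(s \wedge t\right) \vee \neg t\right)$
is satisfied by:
  {s: True, t: True, l: False, r: False}
  {r: True, t: True, l: False, s: False}
  {s: True, r: True, t: True, l: False}
  {s: True, l: True, t: True, r: False}
  {r: True, l: True, t: True, s: False}


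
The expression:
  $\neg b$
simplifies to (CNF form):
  $\neg b$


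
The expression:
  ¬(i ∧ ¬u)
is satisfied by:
  {u: True, i: False}
  {i: False, u: False}
  {i: True, u: True}


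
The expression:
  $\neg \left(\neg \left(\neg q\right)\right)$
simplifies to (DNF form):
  $\neg q$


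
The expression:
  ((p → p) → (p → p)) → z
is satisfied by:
  {z: True}


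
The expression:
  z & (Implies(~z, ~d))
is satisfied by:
  {z: True}


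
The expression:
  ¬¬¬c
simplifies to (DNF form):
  ¬c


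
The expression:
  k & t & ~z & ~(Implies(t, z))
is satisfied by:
  {t: True, k: True, z: False}


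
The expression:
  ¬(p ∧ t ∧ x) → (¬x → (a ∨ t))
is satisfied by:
  {a: True, x: True, t: True}
  {a: True, x: True, t: False}
  {a: True, t: True, x: False}
  {a: True, t: False, x: False}
  {x: True, t: True, a: False}
  {x: True, t: False, a: False}
  {t: True, x: False, a: False}


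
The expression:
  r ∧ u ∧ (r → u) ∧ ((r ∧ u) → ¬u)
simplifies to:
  False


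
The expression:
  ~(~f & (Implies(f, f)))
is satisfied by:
  {f: True}


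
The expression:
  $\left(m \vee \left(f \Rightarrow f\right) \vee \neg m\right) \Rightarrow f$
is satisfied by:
  {f: True}


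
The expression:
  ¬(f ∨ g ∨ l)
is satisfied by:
  {g: False, l: False, f: False}


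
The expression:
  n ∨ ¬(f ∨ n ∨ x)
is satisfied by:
  {n: True, f: False, x: False}
  {n: True, x: True, f: False}
  {n: True, f: True, x: False}
  {n: True, x: True, f: True}
  {x: False, f: False, n: False}


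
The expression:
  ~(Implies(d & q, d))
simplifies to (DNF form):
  False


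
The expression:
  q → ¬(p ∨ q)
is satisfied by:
  {q: False}


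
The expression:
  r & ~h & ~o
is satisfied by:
  {r: True, o: False, h: False}


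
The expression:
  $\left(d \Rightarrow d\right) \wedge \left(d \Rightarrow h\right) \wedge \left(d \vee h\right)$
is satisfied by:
  {h: True}


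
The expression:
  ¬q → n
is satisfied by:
  {n: True, q: True}
  {n: True, q: False}
  {q: True, n: False}


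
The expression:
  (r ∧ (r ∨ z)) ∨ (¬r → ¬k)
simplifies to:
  r ∨ ¬k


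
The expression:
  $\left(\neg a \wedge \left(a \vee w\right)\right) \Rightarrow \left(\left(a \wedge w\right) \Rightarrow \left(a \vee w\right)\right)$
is always true.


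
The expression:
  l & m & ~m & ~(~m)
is never true.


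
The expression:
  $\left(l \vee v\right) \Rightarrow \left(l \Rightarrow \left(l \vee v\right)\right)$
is always true.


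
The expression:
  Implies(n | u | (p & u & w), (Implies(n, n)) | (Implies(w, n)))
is always true.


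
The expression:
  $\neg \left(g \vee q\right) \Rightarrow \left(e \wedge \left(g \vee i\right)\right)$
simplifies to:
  $g \vee q \vee \left(e \wedge i\right)$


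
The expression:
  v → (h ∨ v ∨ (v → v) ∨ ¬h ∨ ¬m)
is always true.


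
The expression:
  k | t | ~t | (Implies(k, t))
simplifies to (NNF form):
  True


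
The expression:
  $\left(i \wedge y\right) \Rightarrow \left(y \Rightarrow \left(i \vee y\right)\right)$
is always true.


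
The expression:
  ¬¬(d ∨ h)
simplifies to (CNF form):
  d ∨ h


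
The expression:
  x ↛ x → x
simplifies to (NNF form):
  True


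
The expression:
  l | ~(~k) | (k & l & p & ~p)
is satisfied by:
  {k: True, l: True}
  {k: True, l: False}
  {l: True, k: False}


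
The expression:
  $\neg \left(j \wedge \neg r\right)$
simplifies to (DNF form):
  $r \vee \neg j$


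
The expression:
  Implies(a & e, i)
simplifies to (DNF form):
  i | ~a | ~e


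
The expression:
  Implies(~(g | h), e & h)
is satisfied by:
  {g: True, h: True}
  {g: True, h: False}
  {h: True, g: False}


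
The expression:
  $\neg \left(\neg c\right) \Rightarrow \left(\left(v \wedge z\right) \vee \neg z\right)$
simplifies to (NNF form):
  $v \vee \neg c \vee \neg z$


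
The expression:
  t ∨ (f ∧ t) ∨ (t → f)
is always true.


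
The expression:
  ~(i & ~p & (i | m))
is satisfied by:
  {p: True, i: False}
  {i: False, p: False}
  {i: True, p: True}


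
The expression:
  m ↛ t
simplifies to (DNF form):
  m ∧ ¬t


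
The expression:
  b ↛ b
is never true.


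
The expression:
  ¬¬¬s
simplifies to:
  ¬s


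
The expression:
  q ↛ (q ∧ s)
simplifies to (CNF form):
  q ∧ ¬s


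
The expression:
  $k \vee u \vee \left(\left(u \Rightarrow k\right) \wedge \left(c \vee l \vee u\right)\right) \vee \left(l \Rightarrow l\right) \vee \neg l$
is always true.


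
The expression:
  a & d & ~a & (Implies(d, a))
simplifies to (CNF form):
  False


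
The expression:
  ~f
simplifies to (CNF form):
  ~f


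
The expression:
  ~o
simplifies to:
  ~o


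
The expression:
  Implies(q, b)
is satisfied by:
  {b: True, q: False}
  {q: False, b: False}
  {q: True, b: True}


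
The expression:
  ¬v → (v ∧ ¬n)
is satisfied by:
  {v: True}


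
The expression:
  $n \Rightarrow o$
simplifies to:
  $o \vee \neg n$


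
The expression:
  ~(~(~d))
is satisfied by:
  {d: False}


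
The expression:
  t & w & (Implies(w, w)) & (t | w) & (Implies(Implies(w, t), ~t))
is never true.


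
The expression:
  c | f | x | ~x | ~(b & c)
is always true.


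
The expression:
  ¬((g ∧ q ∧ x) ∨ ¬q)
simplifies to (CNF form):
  q ∧ (¬g ∨ ¬x)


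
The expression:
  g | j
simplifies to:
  g | j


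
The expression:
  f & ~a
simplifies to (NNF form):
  f & ~a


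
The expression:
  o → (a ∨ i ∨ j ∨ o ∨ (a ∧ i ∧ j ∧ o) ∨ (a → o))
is always true.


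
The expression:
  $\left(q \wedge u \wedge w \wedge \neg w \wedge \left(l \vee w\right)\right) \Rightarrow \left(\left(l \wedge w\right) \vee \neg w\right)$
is always true.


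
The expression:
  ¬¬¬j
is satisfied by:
  {j: False}


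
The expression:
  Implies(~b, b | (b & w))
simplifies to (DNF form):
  b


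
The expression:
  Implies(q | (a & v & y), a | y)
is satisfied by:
  {a: True, y: True, q: False}
  {a: True, q: False, y: False}
  {y: True, q: False, a: False}
  {y: False, q: False, a: False}
  {a: True, y: True, q: True}
  {a: True, q: True, y: False}
  {y: True, q: True, a: False}


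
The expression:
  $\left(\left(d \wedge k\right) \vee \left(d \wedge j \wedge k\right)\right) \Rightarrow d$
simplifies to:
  $\text{True}$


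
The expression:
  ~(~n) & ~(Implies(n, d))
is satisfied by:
  {n: True, d: False}


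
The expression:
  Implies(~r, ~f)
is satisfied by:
  {r: True, f: False}
  {f: False, r: False}
  {f: True, r: True}


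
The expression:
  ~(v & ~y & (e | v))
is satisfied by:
  {y: True, v: False}
  {v: False, y: False}
  {v: True, y: True}


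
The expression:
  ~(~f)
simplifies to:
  f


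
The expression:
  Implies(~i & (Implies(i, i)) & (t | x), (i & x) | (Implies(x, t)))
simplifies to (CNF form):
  i | t | ~x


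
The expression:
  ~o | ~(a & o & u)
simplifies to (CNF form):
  ~a | ~o | ~u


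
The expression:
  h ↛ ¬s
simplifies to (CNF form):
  h ∧ s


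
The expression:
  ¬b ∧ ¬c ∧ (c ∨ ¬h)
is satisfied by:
  {b: False, h: False, c: False}


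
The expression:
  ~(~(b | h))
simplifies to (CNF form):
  b | h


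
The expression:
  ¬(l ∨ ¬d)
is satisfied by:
  {d: True, l: False}


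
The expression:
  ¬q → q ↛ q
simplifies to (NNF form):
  q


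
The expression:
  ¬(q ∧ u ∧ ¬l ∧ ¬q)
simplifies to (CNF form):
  True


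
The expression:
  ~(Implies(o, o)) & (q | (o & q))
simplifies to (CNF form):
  False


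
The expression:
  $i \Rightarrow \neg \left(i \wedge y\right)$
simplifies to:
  $\neg i \vee \neg y$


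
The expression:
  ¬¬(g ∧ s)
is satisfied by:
  {s: True, g: True}


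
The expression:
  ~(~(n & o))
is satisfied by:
  {o: True, n: True}


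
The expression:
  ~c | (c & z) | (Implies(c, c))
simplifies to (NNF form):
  True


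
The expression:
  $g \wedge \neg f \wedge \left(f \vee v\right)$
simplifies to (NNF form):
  $g \wedge v \wedge \neg f$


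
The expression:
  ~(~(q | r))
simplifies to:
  q | r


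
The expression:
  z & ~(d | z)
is never true.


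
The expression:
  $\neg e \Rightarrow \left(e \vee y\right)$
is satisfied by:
  {y: True, e: True}
  {y: True, e: False}
  {e: True, y: False}


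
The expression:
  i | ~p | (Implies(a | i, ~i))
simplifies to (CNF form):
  True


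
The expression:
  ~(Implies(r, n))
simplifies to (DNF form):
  r & ~n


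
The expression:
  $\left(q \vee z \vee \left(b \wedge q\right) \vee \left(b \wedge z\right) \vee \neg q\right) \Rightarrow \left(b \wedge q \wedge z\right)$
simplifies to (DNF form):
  $b \wedge q \wedge z$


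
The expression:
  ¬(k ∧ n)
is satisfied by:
  {k: False, n: False}
  {n: True, k: False}
  {k: True, n: False}


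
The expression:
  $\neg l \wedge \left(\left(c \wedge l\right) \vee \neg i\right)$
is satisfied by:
  {i: False, l: False}


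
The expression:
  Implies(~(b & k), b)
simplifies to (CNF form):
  b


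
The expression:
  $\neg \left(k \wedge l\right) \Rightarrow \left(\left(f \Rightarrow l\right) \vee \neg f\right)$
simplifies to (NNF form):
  $l \vee \neg f$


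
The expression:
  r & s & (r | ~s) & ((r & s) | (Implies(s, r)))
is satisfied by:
  {r: True, s: True}


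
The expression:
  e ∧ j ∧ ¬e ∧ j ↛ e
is never true.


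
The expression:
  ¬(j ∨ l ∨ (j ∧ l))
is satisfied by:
  {l: False, j: False}


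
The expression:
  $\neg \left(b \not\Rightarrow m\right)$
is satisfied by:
  {m: True, b: False}
  {b: False, m: False}
  {b: True, m: True}


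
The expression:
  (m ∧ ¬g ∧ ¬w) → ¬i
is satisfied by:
  {w: True, g: True, m: False, i: False}
  {w: True, m: False, g: False, i: False}
  {g: True, w: False, m: False, i: False}
  {w: False, m: False, g: False, i: False}
  {i: True, w: True, g: True, m: False}
  {i: True, w: True, m: False, g: False}
  {i: True, g: True, w: False, m: False}
  {i: True, w: False, m: False, g: False}
  {w: True, m: True, g: True, i: False}
  {w: True, m: True, i: False, g: False}
  {m: True, g: True, i: False, w: False}
  {m: True, i: False, g: False, w: False}
  {w: True, m: True, i: True, g: True}
  {w: True, m: True, i: True, g: False}
  {m: True, i: True, g: True, w: False}


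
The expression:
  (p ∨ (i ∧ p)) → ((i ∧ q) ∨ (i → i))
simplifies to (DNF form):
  True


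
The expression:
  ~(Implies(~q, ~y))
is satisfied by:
  {y: True, q: False}


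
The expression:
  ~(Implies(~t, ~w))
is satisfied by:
  {w: True, t: False}


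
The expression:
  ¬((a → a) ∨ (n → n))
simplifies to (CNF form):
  False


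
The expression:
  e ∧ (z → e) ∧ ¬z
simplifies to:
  e ∧ ¬z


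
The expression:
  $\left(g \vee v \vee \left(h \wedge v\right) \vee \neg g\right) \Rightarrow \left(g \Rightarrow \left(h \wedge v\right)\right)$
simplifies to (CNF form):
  $\left(h \vee \neg g\right) \wedge \left(v \vee \neg g\right)$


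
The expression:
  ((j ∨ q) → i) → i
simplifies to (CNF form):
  i ∨ j ∨ q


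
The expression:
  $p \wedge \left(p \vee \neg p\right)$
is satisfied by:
  {p: True}


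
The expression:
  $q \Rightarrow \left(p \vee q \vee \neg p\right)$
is always true.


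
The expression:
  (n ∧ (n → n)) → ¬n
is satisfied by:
  {n: False}


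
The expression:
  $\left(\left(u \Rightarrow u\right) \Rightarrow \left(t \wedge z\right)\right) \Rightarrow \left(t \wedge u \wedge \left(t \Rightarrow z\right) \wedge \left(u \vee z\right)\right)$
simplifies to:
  $u \vee \neg t \vee \neg z$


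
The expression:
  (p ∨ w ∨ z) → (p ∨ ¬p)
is always true.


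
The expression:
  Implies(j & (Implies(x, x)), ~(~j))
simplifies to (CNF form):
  True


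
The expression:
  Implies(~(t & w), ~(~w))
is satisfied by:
  {w: True}


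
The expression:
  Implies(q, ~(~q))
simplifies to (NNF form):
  True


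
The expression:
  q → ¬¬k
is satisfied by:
  {k: True, q: False}
  {q: False, k: False}
  {q: True, k: True}


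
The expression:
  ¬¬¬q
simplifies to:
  ¬q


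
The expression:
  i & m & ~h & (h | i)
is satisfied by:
  {m: True, i: True, h: False}


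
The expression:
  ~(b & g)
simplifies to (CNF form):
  ~b | ~g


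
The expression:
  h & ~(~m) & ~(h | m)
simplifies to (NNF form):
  False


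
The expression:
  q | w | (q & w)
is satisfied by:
  {q: True, w: True}
  {q: True, w: False}
  {w: True, q: False}


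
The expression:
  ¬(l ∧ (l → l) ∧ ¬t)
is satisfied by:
  {t: True, l: False}
  {l: False, t: False}
  {l: True, t: True}


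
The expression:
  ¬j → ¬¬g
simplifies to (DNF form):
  g ∨ j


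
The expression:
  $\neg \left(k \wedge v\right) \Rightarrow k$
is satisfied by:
  {k: True}


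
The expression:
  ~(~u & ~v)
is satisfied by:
  {v: True, u: True}
  {v: True, u: False}
  {u: True, v: False}


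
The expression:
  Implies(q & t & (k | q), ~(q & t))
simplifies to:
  ~q | ~t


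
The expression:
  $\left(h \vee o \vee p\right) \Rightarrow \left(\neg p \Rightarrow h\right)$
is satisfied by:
  {p: True, h: True, o: False}
  {p: True, h: False, o: False}
  {h: True, p: False, o: False}
  {p: False, h: False, o: False}
  {p: True, o: True, h: True}
  {p: True, o: True, h: False}
  {o: True, h: True, p: False}


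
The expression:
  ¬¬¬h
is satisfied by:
  {h: False}


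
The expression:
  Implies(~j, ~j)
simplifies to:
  True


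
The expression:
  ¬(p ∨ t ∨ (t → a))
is never true.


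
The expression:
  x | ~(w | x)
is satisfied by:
  {x: True, w: False}
  {w: False, x: False}
  {w: True, x: True}


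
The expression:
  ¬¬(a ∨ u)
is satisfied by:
  {a: True, u: True}
  {a: True, u: False}
  {u: True, a: False}


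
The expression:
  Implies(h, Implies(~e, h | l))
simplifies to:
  True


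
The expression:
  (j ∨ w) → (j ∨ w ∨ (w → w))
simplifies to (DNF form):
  True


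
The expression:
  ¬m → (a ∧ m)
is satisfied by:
  {m: True}


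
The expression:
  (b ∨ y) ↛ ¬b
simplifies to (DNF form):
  b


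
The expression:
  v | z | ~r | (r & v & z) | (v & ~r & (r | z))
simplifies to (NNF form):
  v | z | ~r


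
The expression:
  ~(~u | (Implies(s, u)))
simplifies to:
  False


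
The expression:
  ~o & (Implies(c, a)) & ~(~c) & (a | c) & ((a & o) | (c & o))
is never true.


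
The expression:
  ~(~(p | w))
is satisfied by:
  {p: True, w: True}
  {p: True, w: False}
  {w: True, p: False}


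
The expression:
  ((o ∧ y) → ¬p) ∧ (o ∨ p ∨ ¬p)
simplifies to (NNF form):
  ¬o ∨ ¬p ∨ ¬y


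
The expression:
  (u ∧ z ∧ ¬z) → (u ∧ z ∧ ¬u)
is always true.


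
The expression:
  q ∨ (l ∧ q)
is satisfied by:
  {q: True}


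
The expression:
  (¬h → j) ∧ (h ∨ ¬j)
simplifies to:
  h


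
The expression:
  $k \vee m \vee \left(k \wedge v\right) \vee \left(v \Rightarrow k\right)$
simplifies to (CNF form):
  $k \vee m \vee \neg v$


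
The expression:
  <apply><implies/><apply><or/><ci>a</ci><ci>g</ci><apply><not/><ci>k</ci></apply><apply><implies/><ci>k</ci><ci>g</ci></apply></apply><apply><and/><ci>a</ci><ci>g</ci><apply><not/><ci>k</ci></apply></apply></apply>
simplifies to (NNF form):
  <apply><and/><apply><or/><ci>a</ci><ci>k</ci></apply><apply><or/><ci>g</ci><apply><not/><ci>a</ci></apply></apply><apply><or/><apply><not/><ci>g</ci></apply><apply><not/><ci>k</ci></apply></apply></apply>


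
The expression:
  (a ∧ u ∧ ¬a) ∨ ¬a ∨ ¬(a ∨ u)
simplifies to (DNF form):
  ¬a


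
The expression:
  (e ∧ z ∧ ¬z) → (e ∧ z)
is always true.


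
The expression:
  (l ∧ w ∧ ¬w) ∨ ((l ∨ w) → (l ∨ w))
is always true.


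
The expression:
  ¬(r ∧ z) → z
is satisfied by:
  {z: True}


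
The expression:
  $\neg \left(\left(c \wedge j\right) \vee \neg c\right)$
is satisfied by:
  {c: True, j: False}


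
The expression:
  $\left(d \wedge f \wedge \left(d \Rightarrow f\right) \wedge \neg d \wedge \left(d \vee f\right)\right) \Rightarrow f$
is always true.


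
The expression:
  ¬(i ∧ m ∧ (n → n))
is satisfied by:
  {m: False, i: False}
  {i: True, m: False}
  {m: True, i: False}


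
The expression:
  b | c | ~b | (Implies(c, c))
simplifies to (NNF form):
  True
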